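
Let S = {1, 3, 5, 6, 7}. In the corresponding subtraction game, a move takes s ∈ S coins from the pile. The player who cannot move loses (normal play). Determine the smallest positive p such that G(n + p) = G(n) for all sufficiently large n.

G(0) = 0
G(1) = mex{0} = 1
G(2) = mex{1} = 0
G(3) = mex{0,0} = 1
G(4) = mex{1,1} = 0
G(5) = mex{0,0,0} = 1
G(6) = mex{1,1,1,0} = 2
G(7) = mex{2,0,0,1,0} = 3
G(8) = mex{3,1,1,0,1} = 2
G(9) = mex{2,2,0,1,0} = 3
G(10) = mex{3,3,1,0,1} = 2
G(11) = mex{2,2,2,1,0} = 3
G(12) = mex{3,3,3,2,1} = 0
G(13) = mex{0,2,2,3,2} = 1
G(14) = mex{1,3,3,2,3} = 0
G(15) = mex{0,0,2,3,2} = 1
G(16) = mex{1,1,3,2,3} = 0
G(17) = mex{0,0,0,3,2} = 1
G(18) = mex{1,1,1,0,3} = 2
G(19) = mex{2,0,0,1,0} = 3
G(20) = mex{3,1,1,0,1} = 2
G(21) = mex{2,2,0,1,0} = 3
G(22) = mex{3,3,1,0,1} = 2
G(23) = mex{2,2,2,1,0} = 3
G(24) = mex{3,3,3,2,1} = 0
G(25) = mex{0,2,2,3,2} = 1
G(n+12) = G(n) holds for n = 0,…,6 (a full window of length max(S) = 7), so the sequence is purely periodic with period 12.

12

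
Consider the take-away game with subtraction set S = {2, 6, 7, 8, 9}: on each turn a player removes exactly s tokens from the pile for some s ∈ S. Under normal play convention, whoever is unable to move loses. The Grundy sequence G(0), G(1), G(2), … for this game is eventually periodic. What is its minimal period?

G(0) = 0
G(1) = mex{} = 0
G(2) = mex{0} = 1
G(3) = mex{0} = 1
G(4) = mex{1} = 0
G(5) = mex{1} = 0
G(6) = mex{0,0} = 1
G(7) = mex{0,0,0} = 1
G(8) = mex{1,1,0,0} = 2
G(9) = mex{1,1,1,0,0} = 2
G(10) = mex{2,0,1,1,0} = 3
G(11) = mex{2,0,0,1,1} = 3
G(12) = mex{3,1,0,0,1} = 2
G(13) = mex{3,1,1,0,0} = 2
G(14) = mex{2,2,1,1,0} = 3
G(15) = mex{2,2,2,1,1} = 0
G(16) = mex{3,3,2,2,1} = 0
G(17) = mex{0,3,3,2,2} = 1
G(18) = mex{0,2,3,3,2} = 1
G(19) = mex{1,2,2,3,3} = 0
G(20) = mex{1,3,2,2,3} = 0
G(21) = mex{0,0,3,2,2} = 1
G(22) = mex{0,0,0,3,2} = 1
G(23) = mex{1,1,0,0,3} = 2
G(24) = mex{1,1,1,0,0} = 2
G(25) = mex{2,0,1,1,0} = 3
G(26) = mex{2,0,0,1,1} = 3
G(27) = mex{3,1,0,0,1} = 2
G(28) = mex{3,1,1,0,0} = 2
G(29) = mex{2,2,1,1,0} = 3
G(30) = mex{2,2,2,1,1} = 0
G(31) = mex{3,3,2,2,1} = 0
G(n+15) = G(n) holds for n = 0,…,8 (a full window of length max(S) = 9), so the sequence is purely periodic with period 15.

15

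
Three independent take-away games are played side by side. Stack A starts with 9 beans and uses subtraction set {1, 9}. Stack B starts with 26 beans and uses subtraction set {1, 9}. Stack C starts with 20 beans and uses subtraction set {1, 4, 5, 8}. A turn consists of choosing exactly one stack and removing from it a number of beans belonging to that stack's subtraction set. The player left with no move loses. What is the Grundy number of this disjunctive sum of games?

Stack A, S = {1, 9}:
G(0) = 0
G(1) = mex{0} = 1
G(2) = mex{1} = 0
G(3) = mex{0} = 1
G(4) = mex{1} = 0
G(5) = mex{0} = 1
G(6) = mex{1} = 0
G(7) = mex{0} = 1
G(8) = mex{1} = 0
G(9) = mex{0,0} = 1
G_A(9) = 1.
Stack B, S = {1, 9}:
n :  0  1  2  3  4  5  6  7  8  9 10 11 12 13 14 15 16 17 18 19 20 21 22 23 24 25 26
G :  0  1  0  1  0  1  0  1  0  1  0  1  0  1  0  1  0  1  0  1  0  1  0  1  0  1  0
G_B(26) = 0.
Stack C, S = {1, 4, 5, 8}:
n :  0  1  2  3  4  5  6  7  8  9 10 11 12 13 14 15 16 17 18 19 20
G :  0  1  0  1  2  3  2  3  4  0  1  0  1  2  3  2  3  4  0  1  0
G_C(20) = 0.
Combined Grundy value = 1 ⊕ 0 ⊕ 0 = 1.

1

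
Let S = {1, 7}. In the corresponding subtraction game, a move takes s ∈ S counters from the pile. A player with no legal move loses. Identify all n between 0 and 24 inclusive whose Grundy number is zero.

0, 2, 4, 6, 8, 10, 12, 14, 16, 18, 20, 22, 24

G(0) = 0
G(1) = mex{0} = 1
G(2) = mex{1} = 0
G(3) = mex{0} = 1
G(4) = mex{1} = 0
G(5) = mex{0} = 1
G(6) = mex{1} = 0
G(7) = mex{0,0} = 1
G(8) = mex{1,1} = 0
G(9) = mex{0,0} = 1
G(10) = mex{1,1} = 0
G(11) = mex{0,0} = 1
G(12) = mex{1,1} = 0
G(13) = mex{0,0} = 1
G(14) = mex{1,1} = 0
G(15) = mex{0,0} = 1
G(16) = mex{1,1} = 0
G(17) = mex{0,0} = 1
G(18) = mex{1,1} = 0
G(19) = mex{0,0} = 1
G(20) = mex{1,1} = 0
G(21) = mex{0,0} = 1
G(22) = mex{1,1} = 0
G(23) = mex{0,0} = 1
G(24) = mex{1,1} = 0
P-positions are exactly the n with G(n) = 0.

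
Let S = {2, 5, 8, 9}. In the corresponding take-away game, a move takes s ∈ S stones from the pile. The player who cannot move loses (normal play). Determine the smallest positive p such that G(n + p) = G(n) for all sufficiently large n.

17

n :  0  1  2  3  4  5  6  7  8  9 10 11 12 13 14 15 16 17 18 19 20 21 22 23 24 25 26 27 28 29 30 31 32 33 34 35
G :  0  0  1  1  0  2  1  0  2  1  3  0  2  1  0  2  1  0  0  1  1  0  2  1  0  2  1  3  0  2  1  0  2  1  0  0
G(n+17) = G(n) holds for n = 0,…,8 (a full window of length max(S) = 9), so the sequence is purely periodic with period 17.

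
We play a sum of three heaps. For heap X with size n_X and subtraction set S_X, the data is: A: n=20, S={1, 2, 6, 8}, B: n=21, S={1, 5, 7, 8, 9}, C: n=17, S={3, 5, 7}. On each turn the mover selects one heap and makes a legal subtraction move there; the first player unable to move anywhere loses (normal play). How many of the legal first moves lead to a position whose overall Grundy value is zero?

Heap A, S = {1, 2, 6, 8}:
n :  0  1  2  3  4  5  6  7  8  9 10 11 12 13 14 15 16 17 18 19 20
G :  0  1  2  0  1  2  3  0  1  2  0  1  2  3  0  1  2  0  1  2  3
G_A(20) = 3.
Heap B, S = {1, 5, 7, 8, 9}:
n :  0  1  2  3  4  5  6  7  8  9 10 11 12 13 14 15 16 17 18 19 20 21
G :  0  1  0  1  0  1  0  1  2  3  2  3  2  3  2  3  0  1  0  1  0  1
G_B(21) = 1.
Heap C, S = {3, 5, 7}:
n :  0  1  2  3  4  5  6  7  8  9 10 11 12 13 14 15 16 17
G :  0  0  0  1  1  1  2  2  2  3  0  0  0  1  1  1  2  2
G_C(17) = 2.
Combined Grundy value = 3 ⊕ 1 ⊕ 2 = 0.
A winning move leaves total XOR = 0, i.e. changes one component's Grundy value g to g ⊕ X where X is the current total.
Heap A: target g' = 3⊕0 = 3, but every legal move changes the Grundy value (mex property), so 0 moves.
Heap B: target g' = 1⊕0 = 1, but every legal move changes the Grundy value (mex property), so 0 moves.
Heap C: target g' = 2⊕0 = 2, but every legal move changes the Grundy value (mex property), so 0 moves.

0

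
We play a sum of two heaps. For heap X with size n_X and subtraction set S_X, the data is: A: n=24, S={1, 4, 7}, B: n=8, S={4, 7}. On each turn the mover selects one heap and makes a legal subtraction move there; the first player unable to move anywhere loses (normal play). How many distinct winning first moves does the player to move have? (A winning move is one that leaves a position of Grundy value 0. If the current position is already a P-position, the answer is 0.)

3

Heap A, S = {1, 4, 7}:
n :  0  1  2  3  4  5  6  7  8  9 10 11 12 13 14 15 16 17 18 19 20 21 22 23 24
G :  0  1  0  1  2  0  1  2  0  1  0  1  2  0  1  2  0  1  0  1  2  0  1  2  0
G_A(24) = 0.
Heap B, S = {4, 7}:
G(0) = 0
G(1) = mex{} = 0
G(2) = mex{} = 0
G(3) = mex{} = 0
G(4) = mex{0} = 1
G(5) = mex{0} = 1
G(6) = mex{0} = 1
G(7) = mex{0,0} = 1
G(8) = mex{1,0} = 2
G_B(8) = 2.
Combined Grundy value = 0 ⊕ 2 = 2.
A winning move leaves total XOR = 0, i.e. changes one component's Grundy value g to g ⊕ X where X is the current total.
Heap A: need g' = 0⊕2 = 2. Options: 24−1→G=2, 24−4→G=2, 24−7→G=1. Hits: 2.
Heap B: need g' = 2⊕2 = 0. Options: 8−4→G=1, 8−7→G=0. Hits: 1.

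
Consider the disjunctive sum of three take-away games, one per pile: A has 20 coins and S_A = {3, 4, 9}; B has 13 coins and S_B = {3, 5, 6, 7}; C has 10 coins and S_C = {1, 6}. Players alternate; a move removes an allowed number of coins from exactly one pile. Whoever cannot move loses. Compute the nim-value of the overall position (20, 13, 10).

0

Pile A, S = {3, 4, 9}:
n :  0  1  2  3  4  5  6  7  8  9 10 11 12 13 14 15 16 17 18 19 20
G :  0  0  0  1  1  1  2  0  0  3  1  1  2  0  0  0  1  1  1  2  0
G_A(20) = 0.
Pile B, S = {3, 5, 6, 7}:
G(0) = 0
G(1) = mex{} = 0
G(2) = mex{} = 0
G(3) = mex{0} = 1
G(4) = mex{0} = 1
G(5) = mex{0,0} = 1
G(6) = mex{1,0,0} = 2
G(7) = mex{1,0,0,0} = 2
G(8) = mex{1,1,0,0} = 2
G(9) = mex{2,1,1,0} = 3
G(10) = mex{2,1,1,1} = 0
G(11) = mex{2,2,1,1} = 0
G(12) = mex{3,2,2,1} = 0
G(13) = mex{0,2,2,2} = 1
G_B(13) = 1.
Pile C, S = {1, 6}:
n :  0  1  2  3  4  5  6  7  8  9 10
G :  0  1  0  1  0  1  2  0  1  0  1
G_C(10) = 1.
Combined Grundy value = 0 ⊕ 1 ⊕ 1 = 0.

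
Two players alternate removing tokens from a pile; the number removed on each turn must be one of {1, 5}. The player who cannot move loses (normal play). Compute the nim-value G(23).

n :  0  1  2  3  4  5  6  7  8  9 10 11 12 13 14 15 16 17 18 19 20 21 22 23
G :  0  1  0  1  0  1  0  1  0  1  0  1  0  1  0  1  0  1  0  1  0  1  0  1

1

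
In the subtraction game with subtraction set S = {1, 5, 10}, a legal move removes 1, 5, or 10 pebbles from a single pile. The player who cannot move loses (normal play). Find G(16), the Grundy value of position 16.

1

n :  0  1  2  3  4  5  6  7  8  9 10 11 12 13 14 15 16
G :  0  1  0  1  0  1  0  1  0  1  2  3  2  3  2  0  1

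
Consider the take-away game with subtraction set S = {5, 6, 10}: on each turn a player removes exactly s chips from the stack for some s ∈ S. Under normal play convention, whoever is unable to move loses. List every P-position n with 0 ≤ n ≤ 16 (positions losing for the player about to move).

G(0) = 0
G(1) = mex{} = 0
G(2) = mex{} = 0
G(3) = mex{} = 0
G(4) = mex{} = 0
G(5) = mex{0} = 1
G(6) = mex{0,0} = 1
G(7) = mex{0,0} = 1
G(8) = mex{0,0} = 1
G(9) = mex{0,0} = 1
G(10) = mex{1,0,0} = 2
G(11) = mex{1,1,0} = 2
G(12) = mex{1,1,0} = 2
G(13) = mex{1,1,0} = 2
G(14) = mex{1,1,0} = 2
G(15) = mex{2,1,1} = 0
G(16) = mex{2,2,1} = 0
P-positions are exactly the n with G(n) = 0.

0, 1, 2, 3, 4, 15, 16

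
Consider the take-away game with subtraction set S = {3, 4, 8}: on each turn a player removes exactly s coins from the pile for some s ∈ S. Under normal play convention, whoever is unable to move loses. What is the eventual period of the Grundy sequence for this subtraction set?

12

G(0) = 0
G(1) = mex{} = 0
G(2) = mex{} = 0
G(3) = mex{0} = 1
G(4) = mex{0,0} = 1
G(5) = mex{0,0} = 1
G(6) = mex{1,0} = 2
G(7) = mex{1,1} = 0
G(8) = mex{1,1,0} = 2
G(9) = mex{2,1,0} = 3
G(10) = mex{0,2,0} = 1
G(11) = mex{2,0,1} = 3
G(12) = mex{3,2,1} = 0
G(13) = mex{1,3,1} = 0
G(14) = mex{3,1,2} = 0
G(15) = mex{0,3,0} = 1
G(16) = mex{0,0,2} = 1
G(17) = mex{0,0,3} = 1
G(18) = mex{1,0,1} = 2
G(19) = mex{1,1,3} = 0
G(20) = mex{1,1,0} = 2
G(21) = mex{2,1,0} = 3
G(22) = mex{0,2,0} = 1
G(23) = mex{2,0,1} = 3
G(24) = mex{3,2,1} = 0
G(25) = mex{1,3,1} = 0
G(n+12) = G(n) holds for n = 0,…,7 (a full window of length max(S) = 8), so the sequence is purely periodic with period 12.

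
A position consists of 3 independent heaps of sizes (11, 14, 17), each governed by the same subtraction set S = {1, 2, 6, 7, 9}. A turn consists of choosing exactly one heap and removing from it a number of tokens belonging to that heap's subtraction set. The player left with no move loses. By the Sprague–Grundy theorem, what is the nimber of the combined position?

2

All heaps use S = {1, 2, 6, 7, 9}:
n :  0  1  2  3  4  5  6  7  8  9 10 11 12 13 14 15 16 17
G :  0  1  2  0  1  2  3  4  0  1  2  0  1  2  3  4  0  1
Heap A: G(11) = 0.
Heap B: G(14) = 3.
Heap C: G(17) = 1.
Combined Grundy value = 0 ⊕ 3 ⊕ 1 = 2.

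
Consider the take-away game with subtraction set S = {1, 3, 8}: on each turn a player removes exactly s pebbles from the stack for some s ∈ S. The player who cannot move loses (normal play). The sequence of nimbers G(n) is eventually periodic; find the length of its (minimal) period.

n :  0  1  2  3  4  5  6  7  8  9 10 11 12 13 14 15 16 17 18 19 20 21 22 23
G :  0  1  0  1  0  1  0  1  2  3  2  0  1  0  1  0  1  0  1  2  3  2  0  1
G(n+11) = G(n) holds for n = 0,…,7 (a full window of length max(S) = 8), so the sequence is purely periodic with period 11.

11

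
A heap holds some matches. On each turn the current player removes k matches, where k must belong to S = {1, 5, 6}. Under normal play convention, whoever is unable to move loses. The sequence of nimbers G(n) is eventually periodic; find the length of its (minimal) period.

11

G(0) = 0
G(1) = mex{0} = 1
G(2) = mex{1} = 0
G(3) = mex{0} = 1
G(4) = mex{1} = 0
G(5) = mex{0,0} = 1
G(6) = mex{1,1,0} = 2
G(7) = mex{2,0,1} = 3
G(8) = mex{3,1,0} = 2
G(9) = mex{2,0,1} = 3
G(10) = mex{3,1,0} = 2
G(11) = mex{2,2,1} = 0
G(12) = mex{0,3,2} = 1
G(13) = mex{1,2,3} = 0
G(14) = mex{0,3,2} = 1
G(15) = mex{1,2,3} = 0
G(16) = mex{0,0,2} = 1
G(17) = mex{1,1,0} = 2
G(18) = mex{2,0,1} = 3
G(19) = mex{3,1,0} = 2
G(20) = mex{2,0,1} = 3
G(21) = mex{3,1,0} = 2
G(22) = mex{2,2,1} = 0
G(23) = mex{0,3,2} = 1
G(n+11) = G(n) holds for n = 0,…,5 (a full window of length max(S) = 6), so the sequence is purely periodic with period 11.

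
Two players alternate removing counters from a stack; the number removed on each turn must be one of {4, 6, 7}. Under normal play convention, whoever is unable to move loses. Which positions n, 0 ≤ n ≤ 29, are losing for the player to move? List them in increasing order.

G(0) = 0
G(1) = mex{} = 0
G(2) = mex{} = 0
G(3) = mex{} = 0
G(4) = mex{0} = 1
G(5) = mex{0} = 1
G(6) = mex{0,0} = 1
G(7) = mex{0,0,0} = 1
G(8) = mex{1,0,0} = 2
G(9) = mex{1,0,0} = 2
G(10) = mex{1,1,0} = 2
G(11) = mex{1,1,1} = 0
G(12) = mex{2,1,1} = 0
G(13) = mex{2,1,1} = 0
G(14) = mex{2,2,1} = 0
G(15) = mex{0,2,2} = 1
G(16) = mex{0,2,2} = 1
G(17) = mex{0,0,2} = 1
G(18) = mex{0,0,0} = 1
G(19) = mex{1,0,0} = 2
G(20) = mex{1,0,0} = 2
G(21) = mex{1,1,0} = 2
G(22) = mex{1,1,1} = 0
G(23) = mex{2,1,1} = 0
G(24) = mex{2,1,1} = 0
G(25) = mex{2,2,1} = 0
G(26) = mex{0,2,2} = 1
G(27) = mex{0,2,2} = 1
G(28) = mex{0,0,2} = 1
G(29) = mex{0,0,0} = 1
P-positions are exactly the n with G(n) = 0.

0, 1, 2, 3, 11, 12, 13, 14, 22, 23, 24, 25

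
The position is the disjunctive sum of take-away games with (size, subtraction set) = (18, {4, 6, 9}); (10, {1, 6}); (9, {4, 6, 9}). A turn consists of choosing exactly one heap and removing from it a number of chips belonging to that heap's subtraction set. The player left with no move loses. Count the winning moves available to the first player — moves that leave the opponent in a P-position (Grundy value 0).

3

Heap A, S = {4, 6, 9}:
n :  0  1  2  3  4  5  6  7  8  9 10 11 12 13 14 15 16 17 18
G :  0  0  0  0  1  1  1  1  2  2  2  2  3  0  0  0  0  1  1
G_A(18) = 1.
Heap B, S = {1, 6}:
G(0) = 0
G(1) = mex{0} = 1
G(2) = mex{1} = 0
G(3) = mex{0} = 1
G(4) = mex{1} = 0
G(5) = mex{0} = 1
G(6) = mex{1,0} = 2
G(7) = mex{2,1} = 0
G(8) = mex{0,0} = 1
G(9) = mex{1,1} = 0
G(10) = mex{0,0} = 1
G_B(10) = 1.
Heap C, S = {4, 6, 9}:
n : 0 1 2 3 4 5 6 7 8 9
G : 0 0 0 0 1 1 1 1 2 2
G_C(9) = 2.
Combined Grundy value = 1 ⊕ 1 ⊕ 2 = 2.
A winning move leaves total XOR = 0, i.e. changes one component's Grundy value g to g ⊕ X where X is the current total.
Heap A: need g' = 1⊕2 = 3. Options: 18−4→G=0, 18−6→G=3, 18−9→G=2. Hits: 1.
Heap B: need g' = 1⊕2 = 3. Options: 10−1→G=0, 10−6→G=0. Hits: 0.
Heap C: need g' = 2⊕2 = 0. Options: 9−4→G=1, 9−6→G=0, 9−9→G=0. Hits: 2.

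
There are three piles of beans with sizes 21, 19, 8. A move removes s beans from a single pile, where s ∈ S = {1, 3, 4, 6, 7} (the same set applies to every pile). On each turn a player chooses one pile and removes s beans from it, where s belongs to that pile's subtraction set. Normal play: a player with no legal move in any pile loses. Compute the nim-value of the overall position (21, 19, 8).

All piles use S = {1, 3, 4, 6, 7}:
n :  0  1  2  3  4  5  6  7  8  9 10 11 12 13 14 15 16 17 18 19 20 21
G :  0  1  0  1  2  3  2  3  4  5  0  1  0  1  2  3  2  3  4  5  0  1
Pile A: G(21) = 1.
Pile B: G(19) = 5.
Pile C: G(8) = 4.
Combined Grundy value = 1 ⊕ 5 ⊕ 4 = 0.

0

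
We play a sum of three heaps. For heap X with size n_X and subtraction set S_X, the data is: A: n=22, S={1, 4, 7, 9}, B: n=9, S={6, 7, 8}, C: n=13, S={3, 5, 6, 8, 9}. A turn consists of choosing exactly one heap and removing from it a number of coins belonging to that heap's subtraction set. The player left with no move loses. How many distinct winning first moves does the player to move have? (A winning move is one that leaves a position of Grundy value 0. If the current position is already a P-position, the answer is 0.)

0

Heap A, S = {1, 4, 7, 9}:
G(0) = 0
G(1) = mex{0} = 1
G(2) = mex{1} = 0
G(3) = mex{0} = 1
G(4) = mex{1,0} = 2
G(5) = mex{2,1} = 0
G(6) = mex{0,0} = 1
G(7) = mex{1,1,0} = 2
G(8) = mex{2,2,1} = 0
G(9) = mex{0,0,0,0} = 1
G(10) = mex{1,1,1,1} = 0
G(11) = mex{0,2,2,0} = 1
G(12) = mex{1,0,0,1} = 2
G(13) = mex{2,1,1,2} = 0
G(14) = mex{0,0,2,0} = 1
G(15) = mex{1,1,0,1} = 2
G(16) = mex{2,2,1,2} = 0
G(17) = mex{0,0,0,0} = 1
G(18) = mex{1,1,1,1} = 0
G(19) = mex{0,2,2,0} = 1
G(20) = mex{1,0,0,1} = 2
G(21) = mex{2,1,1,2} = 0
G(22) = mex{0,0,2,0} = 1
G_A(22) = 1.
Heap B, S = {6, 7, 8}:
G(0) = 0
G(1) = mex{} = 0
G(2) = mex{} = 0
G(3) = mex{} = 0
G(4) = mex{} = 0
G(5) = mex{} = 0
G(6) = mex{0} = 1
G(7) = mex{0,0} = 1
G(8) = mex{0,0,0} = 1
G(9) = mex{0,0,0} = 1
G_B(9) = 1.
Heap C, S = {3, 5, 6, 8, 9}:
n :  0  1  2  3  4  5  6  7  8  9 10 11 12 13
G :  0  0  0  1  1  1  2  2  2  3  3  3  0  0
G_C(13) = 0.
Combined Grundy value = 1 ⊕ 1 ⊕ 0 = 0.
A winning move leaves total XOR = 0, i.e. changes one component's Grundy value g to g ⊕ X where X is the current total.
Heap A: target g' = 1⊕0 = 1, but every legal move changes the Grundy value (mex property), so 0 moves.
Heap B: target g' = 1⊕0 = 1, but every legal move changes the Grundy value (mex property), so 0 moves.
Heap C: target g' = 0⊕0 = 0, but every legal move changes the Grundy value (mex property), so 0 moves.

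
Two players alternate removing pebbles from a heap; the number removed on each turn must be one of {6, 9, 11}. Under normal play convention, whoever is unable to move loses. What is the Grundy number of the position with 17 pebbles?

0

n :  0  1  2  3  4  5  6  7  8  9 10 11 12 13 14 15 16 17
G :  0  0  0  0  0  0  1  1  1  1  1  1  2  2  2  2  2  0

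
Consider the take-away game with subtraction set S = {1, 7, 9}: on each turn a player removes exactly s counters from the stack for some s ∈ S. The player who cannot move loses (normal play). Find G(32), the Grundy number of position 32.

0

n :  0  1  2  3  4  5  6  7  8  9 10 11 12 13 14 15 16 17 18 19 20 21 22 23 24 25 26 27 28 29 30 31 32
G :  0  1  0  1  0  1  0  1  0  1  0  1  0  1  0  1  0  1  0  1  0  1  0  1  0  1  0  1  0  1  0  1  0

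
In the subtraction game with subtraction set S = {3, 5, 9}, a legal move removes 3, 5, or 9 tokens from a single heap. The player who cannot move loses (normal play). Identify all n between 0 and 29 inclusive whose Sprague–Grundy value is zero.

G(0) = 0
G(1) = mex{} = 0
G(2) = mex{} = 0
G(3) = mex{0} = 1
G(4) = mex{0} = 1
G(5) = mex{0,0} = 1
G(6) = mex{1,0} = 2
G(7) = mex{1,0} = 2
G(8) = mex{1,1} = 0
G(9) = mex{2,1,0} = 3
G(10) = mex{2,1,0} = 3
G(11) = mex{0,2,0} = 1
G(12) = mex{3,2,1} = 0
G(13) = mex{3,0,1} = 2
G(14) = mex{1,3,1} = 0
G(15) = mex{0,3,2} = 1
G(16) = mex{2,1,2} = 0
G(17) = mex{0,0,0} = 1
G(18) = mex{1,2,3} = 0
G(19) = mex{0,0,3} = 1
G(20) = mex{1,1,1} = 0
G(21) = mex{0,0,0} = 1
G(22) = mex{1,1,2} = 0
G(23) = mex{0,0,0} = 1
G(24) = mex{1,1,1} = 0
G(25) = mex{0,0,0} = 1
G(26) = mex{1,1,1} = 0
G(27) = mex{0,0,0} = 1
G(28) = mex{1,1,1} = 0
G(29) = mex{0,0,0} = 1
P-positions are exactly the n with G(n) = 0.

0, 1, 2, 8, 12, 14, 16, 18, 20, 22, 24, 26, 28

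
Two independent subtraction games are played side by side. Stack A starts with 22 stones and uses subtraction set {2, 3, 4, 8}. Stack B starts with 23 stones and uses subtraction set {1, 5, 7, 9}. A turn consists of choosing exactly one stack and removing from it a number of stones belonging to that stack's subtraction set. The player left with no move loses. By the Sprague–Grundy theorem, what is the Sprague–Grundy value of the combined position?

Stack A, S = {2, 3, 4, 8}:
G(0) = 0
G(1) = mex{} = 0
G(2) = mex{0} = 1
G(3) = mex{0,0} = 1
G(4) = mex{1,0,0} = 2
G(5) = mex{1,1,0} = 2
G(6) = mex{2,1,1} = 0
G(7) = mex{2,2,1} = 0
G(8) = mex{0,2,2,0} = 1
G(9) = mex{0,0,2,0} = 1
G(10) = mex{1,0,0,1} = 2
G(11) = mex{1,1,0,1} = 2
G(12) = mex{2,1,1,2} = 0
G(13) = mex{2,2,1,2} = 0
G(14) = mex{0,2,2,0} = 1
G(15) = mex{0,0,2,0} = 1
G(16) = mex{1,0,0,1} = 2
G(17) = mex{1,1,0,1} = 2
G(18) = mex{2,1,1,2} = 0
G(19) = mex{2,2,1,2} = 0
G(20) = mex{0,2,2,0} = 1
G(21) = mex{0,0,2,0} = 1
G(22) = mex{1,0,0,1} = 2
G_A(22) = 2.
Stack B, S = {1, 5, 7, 9}:
G(0) = 0
G(1) = mex{0} = 1
G(2) = mex{1} = 0
G(3) = mex{0} = 1
G(4) = mex{1} = 0
G(5) = mex{0,0} = 1
G(6) = mex{1,1} = 0
G(7) = mex{0,0,0} = 1
G(8) = mex{1,1,1} = 0
G(9) = mex{0,0,0,0} = 1
G(10) = mex{1,1,1,1} = 0
G(11) = mex{0,0,0,0} = 1
G(12) = mex{1,1,1,1} = 0
G(13) = mex{0,0,0,0} = 1
G(14) = mex{1,1,1,1} = 0
G(15) = mex{0,0,0,0} = 1
G(16) = mex{1,1,1,1} = 0
G(17) = mex{0,0,0,0} = 1
G(18) = mex{1,1,1,1} = 0
G(19) = mex{0,0,0,0} = 1
G(20) = mex{1,1,1,1} = 0
G(21) = mex{0,0,0,0} = 1
G(22) = mex{1,1,1,1} = 0
G(23) = mex{0,0,0,0} = 1
G_B(23) = 1.
Combined Grundy value = 2 ⊕ 1 = 3.

3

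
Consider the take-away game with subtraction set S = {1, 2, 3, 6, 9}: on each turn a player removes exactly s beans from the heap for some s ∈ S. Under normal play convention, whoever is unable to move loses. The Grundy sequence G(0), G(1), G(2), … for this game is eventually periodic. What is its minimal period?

G(0) = 0
G(1) = mex{0} = 1
G(2) = mex{1,0} = 2
G(3) = mex{2,1,0} = 3
G(4) = mex{3,2,1} = 0
G(5) = mex{0,3,2} = 1
G(6) = mex{1,0,3,0} = 2
G(7) = mex{2,1,0,1} = 3
G(8) = mex{3,2,1,2} = 0
G(9) = mex{0,3,2,3,0} = 1
G(10) = mex{1,0,3,0,1} = 2
G(11) = mex{2,1,0,1,2} = 3
G(12) = mex{3,2,1,2,3} = 0
G(13) = mex{0,3,2,3,0} = 1
G(14) = mex{1,0,3,0,1} = 2
G(n+4) = G(n) holds for n = 0,…,8 (a full window of length max(S) = 9), so the sequence is purely periodic with period 4.

4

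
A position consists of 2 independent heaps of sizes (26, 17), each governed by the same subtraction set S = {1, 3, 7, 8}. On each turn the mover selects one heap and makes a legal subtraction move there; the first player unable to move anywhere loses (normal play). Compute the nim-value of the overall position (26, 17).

3

All heaps use S = {1, 3, 7, 8}:
G(0) = 0
G(1) = mex{0} = 1
G(2) = mex{1} = 0
G(3) = mex{0,0} = 1
G(4) = mex{1,1} = 0
G(5) = mex{0,0} = 1
G(6) = mex{1,1} = 0
G(7) = mex{0,0,0} = 1
G(8) = mex{1,1,1,0} = 2
G(9) = mex{2,0,0,1} = 3
G(10) = mex{3,1,1,0} = 2
G(11) = mex{2,2,0,1} = 3
G(12) = mex{3,3,1,0} = 2
G(13) = mex{2,2,0,1} = 3
G(14) = mex{3,3,1,0} = 2
G(15) = mex{2,2,2,1} = 0
G(16) = mex{0,3,3,2} = 1
G(17) = mex{1,2,2,3} = 0
G(18) = mex{0,0,3,2} = 1
G(19) = mex{1,1,2,3} = 0
G(20) = mex{0,0,3,2} = 1
G(21) = mex{1,1,2,3} = 0
G(22) = mex{0,0,0,2} = 1
G(23) = mex{1,1,1,0} = 2
G(24) = mex{2,0,0,1} = 3
G(25) = mex{3,1,1,0} = 2
G(26) = mex{2,2,0,1} = 3
Heap A: G(26) = 3.
Heap B: G(17) = 0.
Combined Grundy value = 3 ⊕ 0 = 3.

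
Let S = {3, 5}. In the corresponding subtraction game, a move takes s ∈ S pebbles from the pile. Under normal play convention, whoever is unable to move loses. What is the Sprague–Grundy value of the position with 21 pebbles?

1

n :  0  1  2  3  4  5  6  7  8  9 10 11 12 13 14 15 16 17 18 19 20 21
G :  0  0  0  1  1  1  2  2  0  0  0  1  1  1  2  2  0  0  0  1  1  1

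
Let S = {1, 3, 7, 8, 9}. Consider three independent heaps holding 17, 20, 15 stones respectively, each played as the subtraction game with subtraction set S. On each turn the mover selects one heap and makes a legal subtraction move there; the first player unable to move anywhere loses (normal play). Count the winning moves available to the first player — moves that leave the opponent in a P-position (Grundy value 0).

All heaps use S = {1, 3, 7, 8, 9}:
G(0) = 0
G(1) = mex{0} = 1
G(2) = mex{1} = 0
G(3) = mex{0,0} = 1
G(4) = mex{1,1} = 0
G(5) = mex{0,0} = 1
G(6) = mex{1,1} = 0
G(7) = mex{0,0,0} = 1
G(8) = mex{1,1,1,0} = 2
G(9) = mex{2,0,0,1,0} = 3
G(10) = mex{3,1,1,0,1} = 2
G(11) = mex{2,2,0,1,0} = 3
G(12) = mex{3,3,1,0,1} = 2
G(13) = mex{2,2,0,1,0} = 3
G(14) = mex{3,3,1,0,1} = 2
G(15) = mex{2,2,2,1,0} = 3
G(16) = mex{3,3,3,2,1} = 0
G(17) = mex{0,2,2,3,2} = 1
G(18) = mex{1,3,3,2,3} = 0
G(19) = mex{0,0,2,3,2} = 1
G(20) = mex{1,1,3,2,3} = 0
Heap A: G(17) = 1.
Heap B: G(20) = 0.
Heap C: G(15) = 3.
Combined Grundy value = 1 ⊕ 0 ⊕ 3 = 2.
A winning move leaves total XOR = 0, i.e. changes one component's Grundy value g to g ⊕ X where X is the current total.
Heap A: need g' = 1⊕2 = 3. Options: 17−1→G=0, 17−3→G=2, 17−7→G=2, 17−8→G=3, 17−9→G=2. Hits: 1.
Heap B: need g' = 0⊕2 = 2. Options: 20−1→G=1, 20−3→G=1, 20−7→G=3, 20−8→G=2, 20−9→G=3. Hits: 1.
Heap C: need g' = 3⊕2 = 1. Options: 15−1→G=2, 15−3→G=2, 15−7→G=2, 15−8→G=1, 15−9→G=0. Hits: 1.

3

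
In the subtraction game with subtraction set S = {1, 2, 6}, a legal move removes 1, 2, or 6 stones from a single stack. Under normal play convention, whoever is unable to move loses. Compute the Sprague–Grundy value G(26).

G(0) = 0
G(1) = mex{0} = 1
G(2) = mex{1,0} = 2
G(3) = mex{2,1} = 0
G(4) = mex{0,2} = 1
G(5) = mex{1,0} = 2
G(6) = mex{2,1,0} = 3
G(7) = mex{3,2,1} = 0
G(8) = mex{0,3,2} = 1
G(9) = mex{1,0,0} = 2
G(10) = mex{2,1,1} = 0
G(11) = mex{0,2,2} = 1
G(12) = mex{1,0,3} = 2
G(13) = mex{2,1,0} = 3
G(14) = mex{3,2,1} = 0
G(15) = mex{0,3,2} = 1
G(16) = mex{1,0,0} = 2
G(17) = mex{2,1,1} = 0
G(18) = mex{0,2,2} = 1
G(19) = mex{1,0,3} = 2
G(20) = mex{2,1,0} = 3
G(21) = mex{3,2,1} = 0
G(22) = mex{0,3,2} = 1
G(23) = mex{1,0,0} = 2
G(24) = mex{2,1,1} = 0
G(25) = mex{0,2,2} = 1
G(26) = mex{1,0,3} = 2

2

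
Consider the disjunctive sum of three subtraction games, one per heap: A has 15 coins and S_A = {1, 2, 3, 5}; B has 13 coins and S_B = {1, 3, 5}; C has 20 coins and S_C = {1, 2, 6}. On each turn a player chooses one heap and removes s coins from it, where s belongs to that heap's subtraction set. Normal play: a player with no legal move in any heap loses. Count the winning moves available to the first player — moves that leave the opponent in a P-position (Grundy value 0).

Heap A, S = {1, 2, 3, 5}:
G(0) = 0
G(1) = mex{0} = 1
G(2) = mex{1,0} = 2
G(3) = mex{2,1,0} = 3
G(4) = mex{3,2,1} = 0
G(5) = mex{0,3,2,0} = 1
G(6) = mex{1,0,3,1} = 2
G(7) = mex{2,1,0,2} = 3
G(8) = mex{3,2,1,3} = 0
G(9) = mex{0,3,2,0} = 1
G(10) = mex{1,0,3,1} = 2
G(11) = mex{2,1,0,2} = 3
G(12) = mex{3,2,1,3} = 0
G(13) = mex{0,3,2,0} = 1
G(14) = mex{1,0,3,1} = 2
G(15) = mex{2,1,0,2} = 3
G_A(15) = 3.
Heap B, S = {1, 3, 5}:
G(0) = 0
G(1) = mex{0} = 1
G(2) = mex{1} = 0
G(3) = mex{0,0} = 1
G(4) = mex{1,1} = 0
G(5) = mex{0,0,0} = 1
G(6) = mex{1,1,1} = 0
G(7) = mex{0,0,0} = 1
G(8) = mex{1,1,1} = 0
G(9) = mex{0,0,0} = 1
G(10) = mex{1,1,1} = 0
G(11) = mex{0,0,0} = 1
G(12) = mex{1,1,1} = 0
G(13) = mex{0,0,0} = 1
G_B(13) = 1.
Heap C, S = {1, 2, 6}:
n :  0  1  2  3  4  5  6  7  8  9 10 11 12 13 14 15 16 17 18 19 20
G :  0  1  2  0  1  2  3  0  1  2  0  1  2  3  0  1  2  0  1  2  3
G_C(20) = 3.
Combined Grundy value = 3 ⊕ 1 ⊕ 3 = 1.
A winning move leaves total XOR = 0, i.e. changes one component's Grundy value g to g ⊕ X where X is the current total.
Heap A: need g' = 3⊕1 = 2. Options: 15−1→G=2, 15−2→G=1, 15−3→G=0, 15−5→G=2. Hits: 2.
Heap B: need g' = 1⊕1 = 0. Options: 13−1→G=0, 13−3→G=0, 13−5→G=0. Hits: 3.
Heap C: need g' = 3⊕1 = 2. Options: 20−1→G=2, 20−2→G=1, 20−6→G=0. Hits: 1.

6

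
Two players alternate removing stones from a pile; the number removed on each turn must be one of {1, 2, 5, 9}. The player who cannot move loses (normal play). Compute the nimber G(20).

G(0) = 0
G(1) = mex{0} = 1
G(2) = mex{1,0} = 2
G(3) = mex{2,1} = 0
G(4) = mex{0,2} = 1
G(5) = mex{1,0,0} = 2
G(6) = mex{2,1,1} = 0
G(7) = mex{0,2,2} = 1
G(8) = mex{1,0,0} = 2
G(9) = mex{2,1,1,0} = 3
G(10) = mex{3,2,2,1} = 0
G(11) = mex{0,3,0,2} = 1
G(12) = mex{1,0,1,0} = 2
G(13) = mex{2,1,2,1} = 0
G(14) = mex{0,2,3,2} = 1
G(15) = mex{1,0,0,0} = 2
G(16) = mex{2,1,1,1} = 0
G(17) = mex{0,2,2,2} = 1
G(18) = mex{1,0,0,3} = 2
G(19) = mex{2,1,1,0} = 3
G(20) = mex{3,2,2,1} = 0

0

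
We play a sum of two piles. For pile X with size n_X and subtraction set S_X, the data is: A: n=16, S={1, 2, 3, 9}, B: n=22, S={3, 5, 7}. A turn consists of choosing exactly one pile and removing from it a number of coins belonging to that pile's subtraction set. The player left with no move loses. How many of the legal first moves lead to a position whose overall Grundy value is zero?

Pile A, S = {1, 2, 3, 9}:
n :  0  1  2  3  4  5  6  7  8  9 10 11 12 13 14 15 16
G :  0  1  2  3  0  1  2  3  0  1  2  3  0  1  2  3  0
G_A(16) = 0.
Pile B, S = {3, 5, 7}:
n :  0  1  2  3  4  5  6  7  8  9 10 11 12 13 14 15 16 17 18 19 20 21 22
G :  0  0  0  1  1  1  2  2  2  3  0  0  0  1  1  1  2  2  2  3  0  0  0
G_B(22) = 0.
Combined Grundy value = 0 ⊕ 0 = 0.
A winning move leaves total XOR = 0, i.e. changes one component's Grundy value g to g ⊕ X where X is the current total.
Pile A: target g' = 0⊕0 = 0, but every legal move changes the Grundy value (mex property), so 0 moves.
Pile B: target g' = 0⊕0 = 0, but every legal move changes the Grundy value (mex property), so 0 moves.

0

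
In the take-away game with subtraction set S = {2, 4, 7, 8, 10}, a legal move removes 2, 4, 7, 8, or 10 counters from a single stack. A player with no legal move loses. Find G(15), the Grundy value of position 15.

0

n :  0  1  2  3  4  5  6  7  8  9 10 11 12 13 14 15
G :  0  0  1  1  2  2  0  3  1  4  2  5  0  3  1  0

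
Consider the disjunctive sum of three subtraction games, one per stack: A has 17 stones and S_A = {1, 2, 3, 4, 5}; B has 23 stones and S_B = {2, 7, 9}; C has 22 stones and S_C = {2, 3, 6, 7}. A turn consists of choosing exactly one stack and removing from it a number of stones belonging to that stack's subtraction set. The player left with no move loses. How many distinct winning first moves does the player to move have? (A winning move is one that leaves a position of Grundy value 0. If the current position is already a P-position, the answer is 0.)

1

Stack A, S = {1, 2, 3, 4, 5}:
G(0) = 0
G(1) = mex{0} = 1
G(2) = mex{1,0} = 2
G(3) = mex{2,1,0} = 3
G(4) = mex{3,2,1,0} = 4
G(5) = mex{4,3,2,1,0} = 5
G(6) = mex{5,4,3,2,1} = 0
G(7) = mex{0,5,4,3,2} = 1
G(8) = mex{1,0,5,4,3} = 2
G(9) = mex{2,1,0,5,4} = 3
G(10) = mex{3,2,1,0,5} = 4
G(11) = mex{4,3,2,1,0} = 5
G(12) = mex{5,4,3,2,1} = 0
G(13) = mex{0,5,4,3,2} = 1
G(14) = mex{1,0,5,4,3} = 2
G(15) = mex{2,1,0,5,4} = 3
G(16) = mex{3,2,1,0,5} = 4
G(17) = mex{4,3,2,1,0} = 5
G_A(17) = 5.
Stack B, S = {2, 7, 9}:
n :  0  1  2  3  4  5  6  7  8  9 10 11 12 13 14 15 16 17 18 19 20 21 22 23
G :  0  0  1  1  0  0  1  1  2  2  3  3  2  2  3  0  0  1  1  0  0  1  1  2
G_B(23) = 2.
Stack C, S = {2, 3, 6, 7}:
n :  0  1  2  3  4  5  6  7  8  9 10 11 12 13 14 15 16 17 18 19 20 21 22
G :  0  0  1  1  2  0  3  1  2  0  0  1  1  2  0  3  1  2  0  0  1  1  2
G_C(22) = 2.
Combined Grundy value = 5 ⊕ 2 ⊕ 2 = 5.
A winning move leaves total XOR = 0, i.e. changes one component's Grundy value g to g ⊕ X where X is the current total.
Stack A: need g' = 5⊕5 = 0. Options: 17−1→G=4, 17−2→G=3, 17−3→G=2, 17−4→G=1, 17−5→G=0. Hits: 1.
Stack B: need g' = 2⊕5 = 7. Options: 23−2→G=1, 23−7→G=0, 23−9→G=3. Hits: 0.
Stack C: need g' = 2⊕5 = 7. Options: 22−2→G=1, 22−3→G=0, 22−6→G=1, 22−7→G=3. Hits: 0.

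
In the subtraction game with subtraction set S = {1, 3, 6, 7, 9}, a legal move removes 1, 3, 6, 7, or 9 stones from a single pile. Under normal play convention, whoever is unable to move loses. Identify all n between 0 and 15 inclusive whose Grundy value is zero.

n :  0  1  2  3  4  5  6  7  8  9 10 11 12 13 14 15
G :  0  1  0  1  0  1  2  3  2  3  2  3  0  1  0  1
P-positions are exactly the n with G(n) = 0.

0, 2, 4, 12, 14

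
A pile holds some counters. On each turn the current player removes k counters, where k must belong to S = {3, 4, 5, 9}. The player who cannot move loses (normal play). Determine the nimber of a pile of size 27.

2

G(0) = 0
G(1) = mex{} = 0
G(2) = mex{} = 0
G(3) = mex{0} = 1
G(4) = mex{0,0} = 1
G(5) = mex{0,0,0} = 1
G(6) = mex{1,0,0} = 2
G(7) = mex{1,1,0} = 2
G(8) = mex{1,1,1} = 0
G(9) = mex{2,1,1,0} = 3
G(10) = mex{2,2,1,0} = 3
G(11) = mex{0,2,2,0} = 1
G(12) = mex{3,0,2,1} = 4
G(13) = mex{3,3,0,1} = 2
G(14) = mex{1,3,3,1} = 0
G(15) = mex{4,1,3,2} = 0
G(16) = mex{2,4,1,2} = 0
G(17) = mex{0,2,4,0} = 1
G(18) = mex{0,0,2,3} = 1
G(19) = mex{0,0,0,3} = 1
G(20) = mex{1,0,0,1} = 2
G(21) = mex{1,1,0,4} = 2
G(22) = mex{1,1,1,2} = 0
G(23) = mex{2,1,1,0} = 3
G(24) = mex{2,2,1,0} = 3
G(25) = mex{0,2,2,0} = 1
G(26) = mex{3,0,2,1} = 4
G(27) = mex{3,3,0,1} = 2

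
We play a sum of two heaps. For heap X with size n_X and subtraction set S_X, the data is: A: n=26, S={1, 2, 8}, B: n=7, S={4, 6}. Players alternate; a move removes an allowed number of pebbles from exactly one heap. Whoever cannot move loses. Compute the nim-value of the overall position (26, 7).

3

Heap A, S = {1, 2, 8}:
n :  0  1  2  3  4  5  6  7  8  9 10 11 12 13 14 15 16 17 18 19 20 21 22 23 24 25 26
G :  0  1  2  0  1  2  0  1  2  0  1  2  0  1  2  0  1  2  0  1  2  0  1  2  0  1  2
G_A(26) = 2.
Heap B, S = {4, 6}:
n : 0 1 2 3 4 5 6 7
G : 0 0 0 0 1 1 1 1
G_B(7) = 1.
Combined Grundy value = 2 ⊕ 1 = 3.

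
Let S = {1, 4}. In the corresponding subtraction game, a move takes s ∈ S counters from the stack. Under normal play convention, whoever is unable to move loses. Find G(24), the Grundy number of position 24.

n :  0  1  2  3  4  5  6  7  8  9 10 11 12 13 14 15 16 17 18 19 20 21 22 23 24
G :  0  1  0  1  2  0  1  0  1  2  0  1  0  1  2  0  1  0  1  2  0  1  0  1  2

2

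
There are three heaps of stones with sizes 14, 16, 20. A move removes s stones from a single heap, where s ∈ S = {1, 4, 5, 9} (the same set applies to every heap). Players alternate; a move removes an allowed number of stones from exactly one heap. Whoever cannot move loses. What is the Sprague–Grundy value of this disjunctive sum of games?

All heaps use S = {1, 4, 5, 9}:
n :  0  1  2  3  4  5  6  7  8  9 10 11 12 13 14 15 16 17 18 19 20
G :  0  1  0  1  2  3  2  3  0  1  0  1  2  3  2  3  0  1  0  1  2
Heap A: G(14) = 2.
Heap B: G(16) = 0.
Heap C: G(20) = 2.
Combined Grundy value = 2 ⊕ 0 ⊕ 2 = 0.

0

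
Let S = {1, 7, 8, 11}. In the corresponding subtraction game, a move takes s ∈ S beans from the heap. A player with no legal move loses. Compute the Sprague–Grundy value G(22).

0

n :  0  1  2  3  4  5  6  7  8  9 10 11 12 13 14 15 16 17 18 19 20 21 22
G :  0  1  0  1  0  1  0  1  2  3  2  3  2  3  2  3  0  1  0  1  0  1  0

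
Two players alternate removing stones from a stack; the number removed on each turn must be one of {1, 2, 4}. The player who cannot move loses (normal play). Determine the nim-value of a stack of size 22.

n :  0  1  2  3  4  5  6  7  8  9 10 11 12 13 14 15 16 17 18 19 20 21 22
G :  0  1  2  0  1  2  0  1  2  0  1  2  0  1  2  0  1  2  0  1  2  0  1

1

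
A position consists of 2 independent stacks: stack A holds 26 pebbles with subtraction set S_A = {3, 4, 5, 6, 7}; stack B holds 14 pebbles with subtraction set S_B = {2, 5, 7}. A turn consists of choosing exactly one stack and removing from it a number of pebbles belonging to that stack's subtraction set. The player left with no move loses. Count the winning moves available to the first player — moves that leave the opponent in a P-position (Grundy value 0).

Stack A, S = {3, 4, 5, 6, 7}:
G(0) = 0
G(1) = mex{} = 0
G(2) = mex{} = 0
G(3) = mex{0} = 1
G(4) = mex{0,0} = 1
G(5) = mex{0,0,0} = 1
G(6) = mex{1,0,0,0} = 2
G(7) = mex{1,1,0,0,0} = 2
G(8) = mex{1,1,1,0,0} = 2
G(9) = mex{2,1,1,1,0} = 3
G(10) = mex{2,2,1,1,1} = 0
G(11) = mex{2,2,2,1,1} = 0
G(12) = mex{3,2,2,2,1} = 0
G(13) = mex{0,3,2,2,2} = 1
G(14) = mex{0,0,3,2,2} = 1
G(15) = mex{0,0,0,3,2} = 1
G(16) = mex{1,0,0,0,3} = 2
G(17) = mex{1,1,0,0,0} = 2
G(18) = mex{1,1,1,0,0} = 2
G(19) = mex{2,1,1,1,0} = 3
G(20) = mex{2,2,1,1,1} = 0
G(21) = mex{2,2,2,1,1} = 0
G(22) = mex{3,2,2,2,1} = 0
G(23) = mex{0,3,2,2,2} = 1
G(24) = mex{0,0,3,2,2} = 1
G(25) = mex{0,0,0,3,2} = 1
G(26) = mex{1,0,0,0,3} = 2
G_A(26) = 2.
Stack B, S = {2, 5, 7}:
G(0) = 0
G(1) = mex{} = 0
G(2) = mex{0} = 1
G(3) = mex{0} = 1
G(4) = mex{1} = 0
G(5) = mex{1,0} = 2
G(6) = mex{0,0} = 1
G(7) = mex{2,1,0} = 3
G(8) = mex{1,1,0} = 2
G(9) = mex{3,0,1} = 2
G(10) = mex{2,2,1} = 0
G(11) = mex{2,1,0} = 3
G(12) = mex{0,3,2} = 1
G(13) = mex{3,2,1} = 0
G(14) = mex{1,2,3} = 0
G_B(14) = 0.
Combined Grundy value = 2 ⊕ 0 = 2.
A winning move leaves total XOR = 0, i.e. changes one component's Grundy value g to g ⊕ X where X is the current total.
Stack A: need g' = 2⊕2 = 0. Options: 26−3→G=1, 26−4→G=0, 26−5→G=0, 26−6→G=0, 26−7→G=3. Hits: 3.
Stack B: need g' = 0⊕2 = 2. Options: 14−2→G=1, 14−5→G=2, 14−7→G=3. Hits: 1.

4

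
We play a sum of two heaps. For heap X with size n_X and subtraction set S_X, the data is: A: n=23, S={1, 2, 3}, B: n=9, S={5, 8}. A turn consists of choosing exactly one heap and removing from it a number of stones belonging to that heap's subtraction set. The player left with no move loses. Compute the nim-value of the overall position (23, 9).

2

Heap A, S = {1, 2, 3}:
G(0) = 0
G(1) = mex{0} = 1
G(2) = mex{1,0} = 2
G(3) = mex{2,1,0} = 3
G(4) = mex{3,2,1} = 0
G(5) = mex{0,3,2} = 1
G(6) = mex{1,0,3} = 2
G(7) = mex{2,1,0} = 3
G(8) = mex{3,2,1} = 0
G(9) = mex{0,3,2} = 1
G(10) = mex{1,0,3} = 2
G(11) = mex{2,1,0} = 3
G(12) = mex{3,2,1} = 0
G(13) = mex{0,3,2} = 1
G(14) = mex{1,0,3} = 2
G(15) = mex{2,1,0} = 3
G(16) = mex{3,2,1} = 0
G(17) = mex{0,3,2} = 1
G(18) = mex{1,0,3} = 2
G(19) = mex{2,1,0} = 3
G(20) = mex{3,2,1} = 0
G(21) = mex{0,3,2} = 1
G(22) = mex{1,0,3} = 2
G(23) = mex{2,1,0} = 3
G_A(23) = 3.
Heap B, S = {5, 8}:
G(0) = 0
G(1) = mex{} = 0
G(2) = mex{} = 0
G(3) = mex{} = 0
G(4) = mex{} = 0
G(5) = mex{0} = 1
G(6) = mex{0} = 1
G(7) = mex{0} = 1
G(8) = mex{0,0} = 1
G(9) = mex{0,0} = 1
G_B(9) = 1.
Combined Grundy value = 3 ⊕ 1 = 2.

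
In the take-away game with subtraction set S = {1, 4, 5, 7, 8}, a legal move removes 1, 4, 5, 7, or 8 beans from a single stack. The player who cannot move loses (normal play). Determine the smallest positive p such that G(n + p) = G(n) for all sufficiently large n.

11

G(0) = 0
G(1) = mex{0} = 1
G(2) = mex{1} = 0
G(3) = mex{0} = 1
G(4) = mex{1,0} = 2
G(5) = mex{2,1,0} = 3
G(6) = mex{3,0,1} = 2
G(7) = mex{2,1,0,0} = 3
G(8) = mex{3,2,1,1,0} = 4
G(9) = mex{4,3,2,0,1} = 5
G(10) = mex{5,2,3,1,0} = 4
G(11) = mex{4,3,2,2,1} = 0
G(12) = mex{0,4,3,3,2} = 1
G(13) = mex{1,5,4,2,3} = 0
G(14) = mex{0,4,5,3,2} = 1
G(15) = mex{1,0,4,4,3} = 2
G(16) = mex{2,1,0,5,4} = 3
G(17) = mex{3,0,1,4,5} = 2
G(18) = mex{2,1,0,0,4} = 3
G(19) = mex{3,2,1,1,0} = 4
G(20) = mex{4,3,2,0,1} = 5
G(21) = mex{5,2,3,1,0} = 4
G(22) = mex{4,3,2,2,1} = 0
G(23) = mex{0,4,3,3,2} = 1
G(n+11) = G(n) holds for n = 0,…,7 (a full window of length max(S) = 8), so the sequence is purely periodic with period 11.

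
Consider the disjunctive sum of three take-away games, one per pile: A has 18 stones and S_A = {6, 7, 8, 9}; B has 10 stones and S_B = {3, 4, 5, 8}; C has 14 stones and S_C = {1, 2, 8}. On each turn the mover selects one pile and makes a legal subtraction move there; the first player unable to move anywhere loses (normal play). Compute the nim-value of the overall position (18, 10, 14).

1

Pile A, S = {6, 7, 8, 9}:
G(0) = 0
G(1) = mex{} = 0
G(2) = mex{} = 0
G(3) = mex{} = 0
G(4) = mex{} = 0
G(5) = mex{} = 0
G(6) = mex{0} = 1
G(7) = mex{0,0} = 1
G(8) = mex{0,0,0} = 1
G(9) = mex{0,0,0,0} = 1
G(10) = mex{0,0,0,0} = 1
G(11) = mex{0,0,0,0} = 1
G(12) = mex{1,0,0,0} = 2
G(13) = mex{1,1,0,0} = 2
G(14) = mex{1,1,1,0} = 2
G(15) = mex{1,1,1,1} = 0
G(16) = mex{1,1,1,1} = 0
G(17) = mex{1,1,1,1} = 0
G(18) = mex{2,1,1,1} = 0
G_A(18) = 0.
Pile B, S = {3, 4, 5, 8}:
n :  0  1  2  3  4  5  6  7  8  9 10
G :  0  0  0  1  1  1  2  2  2  3  3
G_B(10) = 3.
Pile C, S = {1, 2, 8}:
G(0) = 0
G(1) = mex{0} = 1
G(2) = mex{1,0} = 2
G(3) = mex{2,1} = 0
G(4) = mex{0,2} = 1
G(5) = mex{1,0} = 2
G(6) = mex{2,1} = 0
G(7) = mex{0,2} = 1
G(8) = mex{1,0,0} = 2
G(9) = mex{2,1,1} = 0
G(10) = mex{0,2,2} = 1
G(11) = mex{1,0,0} = 2
G(12) = mex{2,1,1} = 0
G(13) = mex{0,2,2} = 1
G(14) = mex{1,0,0} = 2
G_C(14) = 2.
Combined Grundy value = 0 ⊕ 3 ⊕ 2 = 1.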